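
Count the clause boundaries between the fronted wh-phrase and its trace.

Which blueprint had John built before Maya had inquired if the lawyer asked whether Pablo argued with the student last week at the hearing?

"which blueprint" originates inside the matrix clause — no clause boundary is crossed.

0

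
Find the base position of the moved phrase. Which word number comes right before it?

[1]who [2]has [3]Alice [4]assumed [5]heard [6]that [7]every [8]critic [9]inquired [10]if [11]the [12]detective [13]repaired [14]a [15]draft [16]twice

4

The displaced element is "who" (word 1).
It is linked across 1 clause boundary (Ø).
It functions as the subject of "heard", so the gap sits immediately after word 4 ("assumed").
Base order: Alice has assumed that who heard that every critic inquired if the detective repaired a draft twice.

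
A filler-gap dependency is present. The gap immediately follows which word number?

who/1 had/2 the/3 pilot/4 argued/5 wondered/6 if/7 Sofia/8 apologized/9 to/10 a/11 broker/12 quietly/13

The displaced element is "who" (word 1).
It is linked across 1 clause boundary (Ø).
It functions as the subject of "wondered", so the gap sits immediately after word 5 ("argued").
Base order: The pilot had argued that who wondered if Sofia apologized to a broker quietly.

5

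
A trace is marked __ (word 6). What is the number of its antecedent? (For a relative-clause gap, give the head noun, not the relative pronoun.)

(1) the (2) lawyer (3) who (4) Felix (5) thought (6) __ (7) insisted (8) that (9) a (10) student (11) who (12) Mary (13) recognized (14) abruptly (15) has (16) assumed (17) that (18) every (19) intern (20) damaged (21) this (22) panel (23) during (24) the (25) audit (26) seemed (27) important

2

The gap at 6 is the subject of "insisted", inside a relative clause.
The relative pronoun is "who" (word 3); it is bound by the head noun immediately before it.
Its filler is the head noun "lawyer", at word 2.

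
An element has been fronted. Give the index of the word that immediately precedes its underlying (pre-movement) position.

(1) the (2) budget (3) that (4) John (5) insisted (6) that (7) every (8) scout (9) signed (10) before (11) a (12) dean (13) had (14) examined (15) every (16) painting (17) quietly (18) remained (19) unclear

9

The displaced element is "the budget" (word 2).
It is linked across 1 clause boundary (that).
It functions as the direct object of "signed", so the gap sits immediately after word 9 ("signed").
Base order: John insisted that every scout signed the budget before a dean had examined every painting quietly.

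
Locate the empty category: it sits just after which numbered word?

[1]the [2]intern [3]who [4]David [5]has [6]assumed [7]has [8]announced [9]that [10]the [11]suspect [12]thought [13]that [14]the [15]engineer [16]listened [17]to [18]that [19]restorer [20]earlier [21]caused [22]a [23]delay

The displaced element is "the intern" (word 2).
It is linked across 1 clause boundary (Ø).
It functions as the subject of "announced", so the gap sits immediately after word 6 ("assumed").
Base order: David has assumed that the intern has announced that the suspect thought that the engineer listened to that restorer earlier.

6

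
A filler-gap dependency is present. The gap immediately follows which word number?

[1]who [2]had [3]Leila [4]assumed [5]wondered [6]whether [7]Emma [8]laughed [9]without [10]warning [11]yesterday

4

The displaced element is "who" (word 1).
It is linked across 1 clause boundary (Ø).
It functions as the subject of "wondered", so the gap sits immediately after word 4 ("assumed").
Base order: Leila had assumed who wondered whether Emma laughed without warning yesterday.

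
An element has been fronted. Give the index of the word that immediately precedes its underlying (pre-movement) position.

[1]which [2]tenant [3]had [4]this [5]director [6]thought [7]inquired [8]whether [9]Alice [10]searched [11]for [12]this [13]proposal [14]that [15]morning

6

The displaced element is "which tenant" (word 2).
It is linked across 1 clause boundary (Ø).
It functions as the subject of "inquired", so the gap sits immediately after word 6 ("thought").
Base order: This director had thought which tenant inquired whether Alice searched for this proposal that morning.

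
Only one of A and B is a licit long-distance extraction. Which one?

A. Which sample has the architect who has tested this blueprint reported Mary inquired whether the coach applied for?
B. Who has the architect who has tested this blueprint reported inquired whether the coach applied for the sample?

B

In A, the wh-phrase is extracted from inside a wh-island (introduced by "whether"), which blocks movement.
In B, the extraction path crosses only that-complement boundaries, which are transparent.
So B is grammatical.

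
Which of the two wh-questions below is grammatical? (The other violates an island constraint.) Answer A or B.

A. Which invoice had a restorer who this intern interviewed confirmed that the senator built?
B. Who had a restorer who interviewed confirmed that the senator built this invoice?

In B, the wh-phrase is extracted from inside a complex-NP island (relative clause) (introduced by "who"), which blocks movement.
In A, the extraction path crosses only that-complement boundaries, which are transparent.
So A is grammatical.

A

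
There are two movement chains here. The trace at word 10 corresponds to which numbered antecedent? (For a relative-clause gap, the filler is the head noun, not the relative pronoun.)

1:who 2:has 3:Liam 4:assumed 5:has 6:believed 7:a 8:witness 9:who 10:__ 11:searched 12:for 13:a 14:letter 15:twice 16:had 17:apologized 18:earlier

The marked gap is inside the relative clause, the subject of "searched".
Its filler is the head noun "witness" (via "who"), at word 8.
(The other dependency links word 1 to a gap after word 4.)

8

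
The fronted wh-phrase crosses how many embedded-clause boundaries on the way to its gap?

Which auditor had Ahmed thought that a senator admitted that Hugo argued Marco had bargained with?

"which auditor" is extracted from the PP object of "bargained".
Boundaries crossed, outermost first: [that], [that], [Ø] — 3 in total.

3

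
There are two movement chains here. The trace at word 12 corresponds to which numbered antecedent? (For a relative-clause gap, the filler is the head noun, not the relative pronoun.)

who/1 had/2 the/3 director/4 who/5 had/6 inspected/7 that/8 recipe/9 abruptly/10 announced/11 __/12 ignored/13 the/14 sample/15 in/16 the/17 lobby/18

The marked gap is the subject of "ignored".
Its filler is the fronted wh-phrase "who", at word 1.
(The other dependency links word 4 to a gap after word 5.)

1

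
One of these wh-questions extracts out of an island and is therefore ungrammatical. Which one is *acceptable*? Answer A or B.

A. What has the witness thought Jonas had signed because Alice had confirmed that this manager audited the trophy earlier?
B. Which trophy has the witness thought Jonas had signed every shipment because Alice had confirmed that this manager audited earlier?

In B, the wh-phrase is extracted from inside an adjunct island (introduced by "because"), which blocks movement.
In A, the extraction path crosses only that-complement boundaries, which are transparent.
So A is grammatical.

A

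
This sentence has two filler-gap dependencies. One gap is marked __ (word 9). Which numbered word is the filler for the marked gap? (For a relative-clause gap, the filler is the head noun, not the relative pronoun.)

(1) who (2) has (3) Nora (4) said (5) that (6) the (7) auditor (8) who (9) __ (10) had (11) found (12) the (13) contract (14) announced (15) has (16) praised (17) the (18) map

The marked gap is inside the relative clause, the subject of "found".
Its filler is the head noun "auditor" (via "who"), at word 7.
(The other dependency links word 1 to a gap after word 14.)

7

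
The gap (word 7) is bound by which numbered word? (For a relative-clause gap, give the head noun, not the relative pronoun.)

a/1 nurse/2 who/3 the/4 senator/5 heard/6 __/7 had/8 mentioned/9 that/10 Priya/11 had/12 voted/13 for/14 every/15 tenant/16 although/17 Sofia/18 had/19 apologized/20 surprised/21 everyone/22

The gap at 7 is the subject of "mentioned", inside a relative clause.
The relative pronoun is "who" (word 3); it is bound by the head noun immediately before it.
Its filler is the head noun "nurse", at word 2.

2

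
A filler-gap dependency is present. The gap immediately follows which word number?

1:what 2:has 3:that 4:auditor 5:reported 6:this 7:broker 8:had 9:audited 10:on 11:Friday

The displaced element is "what" (word 1).
It is linked across 1 clause boundary (Ø).
It functions as the direct object of "audited", so the gap sits immediately after word 9 ("audited").
Base order: That auditor has reported this broker had audited what on Friday.

9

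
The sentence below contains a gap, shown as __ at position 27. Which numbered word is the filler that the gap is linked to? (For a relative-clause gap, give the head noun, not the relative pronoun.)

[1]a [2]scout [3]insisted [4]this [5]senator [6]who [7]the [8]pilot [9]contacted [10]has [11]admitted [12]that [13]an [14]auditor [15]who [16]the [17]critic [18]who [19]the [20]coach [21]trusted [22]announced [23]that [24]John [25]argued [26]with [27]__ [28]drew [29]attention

The gap at 27 is the prepositional object of "argued", inside a relative clause.
The relative pronoun is "who" (word 15); it is bound by the head noun immediately before it.
Its filler is the head noun "auditor", at word 14.

14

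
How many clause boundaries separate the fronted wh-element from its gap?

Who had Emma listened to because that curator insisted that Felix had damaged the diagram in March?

0

"who" originates inside the matrix clause — no clause boundary is crossed.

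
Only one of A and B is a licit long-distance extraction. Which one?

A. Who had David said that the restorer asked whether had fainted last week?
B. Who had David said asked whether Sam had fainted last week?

In A, the wh-phrase is extracted from inside a wh-island (introduced by "whether"), which blocks movement.
In B, the extraction path crosses only that-complement boundaries, which are transparent.
So B is grammatical.

B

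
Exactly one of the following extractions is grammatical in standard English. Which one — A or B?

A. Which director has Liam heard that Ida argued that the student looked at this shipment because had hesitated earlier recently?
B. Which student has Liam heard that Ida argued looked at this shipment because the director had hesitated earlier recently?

B

In A, the wh-phrase is extracted from inside an adjunct island (introduced by "because"), which blocks movement.
In B, the extraction path crosses only that-complement boundaries, which are transparent.
So B is grammatical.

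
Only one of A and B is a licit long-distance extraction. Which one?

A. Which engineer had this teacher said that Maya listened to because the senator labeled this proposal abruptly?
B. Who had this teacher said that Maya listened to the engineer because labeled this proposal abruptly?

A

In B, the wh-phrase is extracted from inside an adjunct island (introduced by "because"), which blocks movement.
In A, the extraction path crosses only that-complement boundaries, which are transparent.
So A is grammatical.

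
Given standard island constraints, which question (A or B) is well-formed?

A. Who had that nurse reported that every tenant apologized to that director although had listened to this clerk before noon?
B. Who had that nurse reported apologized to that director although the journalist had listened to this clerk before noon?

In A, the wh-phrase is extracted from inside an adjunct island (introduced by "although"), which blocks movement.
In B, the extraction path crosses only that-complement boundaries, which are transparent.
So B is grammatical.

B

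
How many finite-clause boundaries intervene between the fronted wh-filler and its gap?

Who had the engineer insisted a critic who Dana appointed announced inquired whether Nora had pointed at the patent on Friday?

2

"who" is extracted from the subject of "inquired".
Boundaries crossed, outermost first: [Ø], [Ø] — 2 in total.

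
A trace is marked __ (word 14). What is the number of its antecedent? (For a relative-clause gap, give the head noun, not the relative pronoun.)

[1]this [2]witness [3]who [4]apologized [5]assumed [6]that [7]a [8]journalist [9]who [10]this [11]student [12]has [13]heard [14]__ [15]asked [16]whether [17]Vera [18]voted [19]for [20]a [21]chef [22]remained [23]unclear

The gap at 14 is the subject of "asked", inside a relative clause.
The relative pronoun is "who" (word 9); it is bound by the head noun immediately before it.
Its filler is the head noun "journalist", at word 8.

8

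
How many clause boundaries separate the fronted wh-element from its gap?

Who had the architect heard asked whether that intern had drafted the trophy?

"who" is extracted from the subject of "asked".
Boundaries crossed, outermost first: [Ø] — 1 in total.

1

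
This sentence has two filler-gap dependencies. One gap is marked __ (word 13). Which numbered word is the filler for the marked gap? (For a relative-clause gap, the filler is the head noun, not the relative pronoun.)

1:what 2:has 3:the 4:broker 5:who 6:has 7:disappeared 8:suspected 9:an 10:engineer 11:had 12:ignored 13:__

The marked gap is the direct object of "ignored".
Its filler is the fronted wh-phrase "what", at word 1.
(The other dependency links word 4 to a gap after word 5.)

1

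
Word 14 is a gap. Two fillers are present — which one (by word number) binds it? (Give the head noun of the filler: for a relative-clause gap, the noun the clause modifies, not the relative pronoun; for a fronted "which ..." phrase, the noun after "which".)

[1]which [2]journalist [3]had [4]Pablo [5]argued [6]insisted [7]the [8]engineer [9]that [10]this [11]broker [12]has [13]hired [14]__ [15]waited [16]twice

8

The marked gap is inside the relative clause, the direct object of "hired".
Its filler is the head noun "engineer" (via "that"), at word 8.
(The other dependency links word 2 to a gap after word 5.)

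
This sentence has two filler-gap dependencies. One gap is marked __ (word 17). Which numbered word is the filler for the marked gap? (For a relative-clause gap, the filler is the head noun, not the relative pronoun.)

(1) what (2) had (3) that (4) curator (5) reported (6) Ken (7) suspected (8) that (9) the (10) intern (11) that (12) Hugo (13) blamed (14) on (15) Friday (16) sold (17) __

1

The marked gap is the direct object of "sold".
Its filler is the fronted wh-phrase "what", at word 1.
(The other dependency links word 10 to a gap after word 13.)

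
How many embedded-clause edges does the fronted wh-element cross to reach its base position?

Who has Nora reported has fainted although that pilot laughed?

"who" is extracted from the subject of "fainted".
Boundaries crossed, outermost first: [Ø] — 1 in total.

1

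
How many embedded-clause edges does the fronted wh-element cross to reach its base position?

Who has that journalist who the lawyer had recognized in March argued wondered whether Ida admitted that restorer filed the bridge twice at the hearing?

"who" is extracted from the subject of "wondered".
Boundaries crossed, outermost first: [Ø] — 1 in total.

1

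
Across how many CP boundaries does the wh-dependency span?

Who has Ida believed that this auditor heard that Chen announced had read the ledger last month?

3

"who" is extracted from the subject of "read".
Boundaries crossed, outermost first: [that], [that], [Ø] — 3 in total.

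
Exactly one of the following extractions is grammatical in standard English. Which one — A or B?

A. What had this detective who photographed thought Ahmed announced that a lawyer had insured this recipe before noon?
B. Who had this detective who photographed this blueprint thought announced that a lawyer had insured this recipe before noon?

In A, the wh-phrase is extracted from inside a complex-NP island (relative clause) (introduced by "who"), which blocks movement.
In B, the extraction path crosses only that-complement boundaries, which are transparent.
So B is grammatical.

B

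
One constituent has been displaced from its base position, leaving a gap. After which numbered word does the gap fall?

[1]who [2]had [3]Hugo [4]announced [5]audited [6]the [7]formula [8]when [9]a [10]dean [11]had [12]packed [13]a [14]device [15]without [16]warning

4

The displaced element is "who" (word 1).
It is linked across 1 clause boundary (Ø).
It functions as the subject of "audited", so the gap sits immediately after word 4 ("announced").
Base order: Hugo had announced that who audited the formula when a dean had packed a device without warning.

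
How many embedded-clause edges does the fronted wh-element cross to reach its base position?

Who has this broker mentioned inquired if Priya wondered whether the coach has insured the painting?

"who" is extracted from the subject of "inquired".
Boundaries crossed, outermost first: [Ø] — 1 in total.

1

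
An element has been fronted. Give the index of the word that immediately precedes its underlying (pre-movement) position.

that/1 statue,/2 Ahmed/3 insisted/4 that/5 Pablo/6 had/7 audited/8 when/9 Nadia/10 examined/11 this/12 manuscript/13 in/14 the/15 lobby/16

8

The displaced element is "that statue" (word 2).
It is linked across 1 clause boundary (that).
It functions as the direct object of "audited", so the gap sits immediately after word 8 ("audited").
Base order: Ahmed insisted that Pablo had audited that statue when Nadia examined this manuscript in the lobby.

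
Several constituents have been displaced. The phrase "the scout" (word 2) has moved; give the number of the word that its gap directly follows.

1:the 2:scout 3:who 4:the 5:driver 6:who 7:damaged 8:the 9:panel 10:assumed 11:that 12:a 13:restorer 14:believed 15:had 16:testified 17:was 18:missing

The displaced element is "the scout" (word 2).
It is linked across 2 clause boundaries (that → Ø).
It functions as the subject of "testified", so the gap sits immediately after word 14 ("believed").
Base order: The driver who damaged the panel assumed that a restorer believed that the scout had testified.

14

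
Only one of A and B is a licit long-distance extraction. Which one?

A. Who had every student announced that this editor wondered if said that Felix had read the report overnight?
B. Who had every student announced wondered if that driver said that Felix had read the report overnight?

In A, the wh-phrase is extracted from inside a wh-island (introduced by "if"), which blocks movement.
In B, the extraction path crosses only that-complement boundaries, which are transparent.
So B is grammatical.

B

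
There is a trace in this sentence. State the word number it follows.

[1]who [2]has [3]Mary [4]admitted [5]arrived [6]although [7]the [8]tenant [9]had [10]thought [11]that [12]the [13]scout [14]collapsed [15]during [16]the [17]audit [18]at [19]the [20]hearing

4

The displaced element is "who" (word 1).
It is linked across 1 clause boundary (Ø).
It functions as the subject of "arrived", so the gap sits immediately after word 4 ("admitted").
Base order: Mary has admitted that who arrived although the tenant had thought that the scout collapsed during the audit at the hearing.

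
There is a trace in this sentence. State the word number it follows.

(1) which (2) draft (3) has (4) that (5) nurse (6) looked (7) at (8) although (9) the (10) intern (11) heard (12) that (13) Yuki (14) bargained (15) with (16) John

7

The displaced element is "which draft" (word 2).
It functions as the object of the preposition "at" of "looked", so the gap sits immediately after word 7 ("at").
Base order: That nurse has looked at which draft although the intern heard that Yuki bargained with John.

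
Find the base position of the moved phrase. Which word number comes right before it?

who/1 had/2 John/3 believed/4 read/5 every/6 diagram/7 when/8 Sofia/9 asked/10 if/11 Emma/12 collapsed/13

The displaced element is "who" (word 1).
It is linked across 1 clause boundary (Ø).
It functions as the subject of "read", so the gap sits immediately after word 4 ("believed").
Base order: John had believed that who read every diagram when Sofia asked if Emma collapsed.

4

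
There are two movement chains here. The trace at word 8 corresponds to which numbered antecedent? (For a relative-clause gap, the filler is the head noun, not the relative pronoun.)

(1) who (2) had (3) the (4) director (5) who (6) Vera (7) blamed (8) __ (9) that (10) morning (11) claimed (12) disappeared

The marked gap is inside the relative clause, the direct object of "blamed".
Its filler is the head noun "director" (via "who"), at word 4.
(The other dependency links word 1 to a gap after word 11.)

4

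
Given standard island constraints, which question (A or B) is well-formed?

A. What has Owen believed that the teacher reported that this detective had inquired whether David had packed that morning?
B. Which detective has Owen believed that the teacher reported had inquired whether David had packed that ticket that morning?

B

In A, the wh-phrase is extracted from inside a wh-island (introduced by "whether"), which blocks movement.
In B, the extraction path crosses only that-complement boundaries, which are transparent.
So B is grammatical.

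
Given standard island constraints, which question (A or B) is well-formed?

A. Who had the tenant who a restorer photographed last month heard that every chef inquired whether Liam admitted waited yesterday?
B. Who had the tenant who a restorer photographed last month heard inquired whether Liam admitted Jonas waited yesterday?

In A, the wh-phrase is extracted from inside a wh-island (introduced by "whether"), which blocks movement.
In B, the extraction path crosses only that-complement boundaries, which are transparent.
So B is grammatical.

B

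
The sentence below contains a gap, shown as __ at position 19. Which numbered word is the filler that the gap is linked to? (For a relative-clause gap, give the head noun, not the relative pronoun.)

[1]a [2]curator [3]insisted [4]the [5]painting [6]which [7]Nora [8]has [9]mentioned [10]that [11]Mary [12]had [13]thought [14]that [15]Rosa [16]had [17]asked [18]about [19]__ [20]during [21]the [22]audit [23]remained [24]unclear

The gap at 19 is the prepositional object of "asked", inside a relative clause.
The relative pronoun is "which" (word 6); it is bound by the head noun immediately before it.
Its filler is the head noun "painting", at word 5.

5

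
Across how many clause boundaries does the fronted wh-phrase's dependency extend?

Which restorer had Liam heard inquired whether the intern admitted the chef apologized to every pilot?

1

"which restorer" is extracted from the subject of "inquired".
Boundaries crossed, outermost first: [Ø] — 1 in total.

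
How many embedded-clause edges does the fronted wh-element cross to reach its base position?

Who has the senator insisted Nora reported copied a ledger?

2

"who" is extracted from the subject of "copied".
Boundaries crossed, outermost first: [Ø], [Ø] — 2 in total.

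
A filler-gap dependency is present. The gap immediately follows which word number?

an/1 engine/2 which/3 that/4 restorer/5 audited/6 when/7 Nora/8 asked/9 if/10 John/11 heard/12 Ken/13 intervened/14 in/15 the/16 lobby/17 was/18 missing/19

6

The displaced element is "an engine" (word 2).
It functions as the direct object of "audited", so the gap sits immediately after word 6 ("audited").
Base order: That restorer audited an engine when Nora asked if John heard Ken intervened in the lobby.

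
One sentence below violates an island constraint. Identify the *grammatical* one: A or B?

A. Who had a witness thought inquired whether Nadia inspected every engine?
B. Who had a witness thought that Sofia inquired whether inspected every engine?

In B, the wh-phrase is extracted from inside a wh-island (introduced by "whether"), which blocks movement.
In A, the extraction path crosses only that-complement boundaries, which are transparent.
So A is grammatical.

A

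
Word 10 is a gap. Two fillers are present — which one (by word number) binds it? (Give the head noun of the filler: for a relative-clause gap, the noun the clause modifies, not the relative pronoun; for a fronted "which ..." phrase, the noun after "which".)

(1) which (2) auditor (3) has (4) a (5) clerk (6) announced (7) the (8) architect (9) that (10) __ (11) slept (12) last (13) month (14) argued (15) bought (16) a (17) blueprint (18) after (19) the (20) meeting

8

The marked gap is inside the relative clause, the subject of "slept".
Its filler is the head noun "architect" (via "that"), at word 8.
(The other dependency links word 2 to a gap after word 14.)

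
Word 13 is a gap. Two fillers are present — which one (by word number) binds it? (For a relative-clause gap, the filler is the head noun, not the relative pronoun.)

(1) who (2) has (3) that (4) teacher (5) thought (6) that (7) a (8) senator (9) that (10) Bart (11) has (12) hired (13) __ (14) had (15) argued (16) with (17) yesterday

The marked gap is inside the relative clause, the direct object of "hired".
Its filler is the head noun "senator" (via "that"), at word 8.
(The other dependency links word 1 to a gap after word 16.)

8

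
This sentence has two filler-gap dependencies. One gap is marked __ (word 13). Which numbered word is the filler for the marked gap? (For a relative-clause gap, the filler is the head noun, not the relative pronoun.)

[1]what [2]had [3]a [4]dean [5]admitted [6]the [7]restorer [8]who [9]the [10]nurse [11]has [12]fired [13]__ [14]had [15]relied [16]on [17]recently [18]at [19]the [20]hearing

The marked gap is inside the relative clause, the direct object of "fired".
Its filler is the head noun "restorer" (via "who"), at word 7.
(The other dependency links word 1 to a gap after word 16.)

7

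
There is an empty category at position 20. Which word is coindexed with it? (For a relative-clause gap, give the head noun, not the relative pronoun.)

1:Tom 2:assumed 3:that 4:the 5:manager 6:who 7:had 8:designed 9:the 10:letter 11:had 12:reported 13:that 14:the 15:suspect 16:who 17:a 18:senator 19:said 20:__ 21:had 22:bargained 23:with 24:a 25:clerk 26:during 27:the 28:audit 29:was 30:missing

The gap at 20 is the subject of "bargained", inside a relative clause.
The relative pronoun is "who" (word 16); it is bound by the head noun immediately before it.
Its filler is the head noun "suspect", at word 15.

15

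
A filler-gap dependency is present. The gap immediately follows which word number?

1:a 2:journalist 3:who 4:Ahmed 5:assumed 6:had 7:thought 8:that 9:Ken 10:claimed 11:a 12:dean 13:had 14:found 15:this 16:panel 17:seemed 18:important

The displaced element is "a journalist" (word 2).
It is linked across 1 clause boundary (Ø).
It functions as the subject of "thought", so the gap sits immediately after word 5 ("assumed").
Base order: Ahmed assumed a journalist had thought that Ken claimed a dean had found this panel.

5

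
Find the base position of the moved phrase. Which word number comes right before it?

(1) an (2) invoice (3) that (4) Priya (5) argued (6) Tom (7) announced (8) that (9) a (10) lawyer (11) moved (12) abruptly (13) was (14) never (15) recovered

11

The displaced element is "an invoice" (word 2).
It is linked across 2 clause boundaries (Ø → that).
It functions as the direct object of "moved", so the gap sits immediately after word 11 ("moved").
Base order: Priya argued Tom announced that a lawyer moved an invoice abruptly.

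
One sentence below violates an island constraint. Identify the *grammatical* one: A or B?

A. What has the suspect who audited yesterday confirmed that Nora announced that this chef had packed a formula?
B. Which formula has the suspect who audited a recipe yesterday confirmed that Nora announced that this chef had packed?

In A, the wh-phrase is extracted from inside a complex-NP island (relative clause) (introduced by "who"), which blocks movement.
In B, the extraction path crosses only that-complement boundaries, which are transparent.
So B is grammatical.

B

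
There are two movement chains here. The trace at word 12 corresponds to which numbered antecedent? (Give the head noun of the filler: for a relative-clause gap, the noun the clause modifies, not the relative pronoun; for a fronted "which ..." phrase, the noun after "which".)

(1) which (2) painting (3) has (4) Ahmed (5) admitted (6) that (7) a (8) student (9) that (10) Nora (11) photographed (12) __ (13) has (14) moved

8

The marked gap is inside the relative clause, the direct object of "photographed".
Its filler is the head noun "student" (via "that"), at word 8.
(The other dependency links word 2 to a gap after word 14.)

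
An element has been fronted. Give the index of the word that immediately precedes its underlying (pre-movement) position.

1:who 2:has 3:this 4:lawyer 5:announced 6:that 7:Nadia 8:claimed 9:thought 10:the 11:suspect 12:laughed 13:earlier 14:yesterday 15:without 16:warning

8

The displaced element is "who" (word 1).
It is linked across 2 clause boundaries (that → Ø).
It functions as the subject of "thought", so the gap sits immediately after word 8 ("claimed").
Base order: This lawyer has announced that Nadia claimed who thought the suspect laughed earlier yesterday without warning.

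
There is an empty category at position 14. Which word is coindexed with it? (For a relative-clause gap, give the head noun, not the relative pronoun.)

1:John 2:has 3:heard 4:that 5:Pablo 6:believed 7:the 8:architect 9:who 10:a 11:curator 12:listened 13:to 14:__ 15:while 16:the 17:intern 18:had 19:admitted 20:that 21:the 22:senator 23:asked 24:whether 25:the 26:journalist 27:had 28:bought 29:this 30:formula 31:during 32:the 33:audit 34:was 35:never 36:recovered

8

The gap at 14 is the prepositional object of "listened", inside a relative clause.
The relative pronoun is "who" (word 9); it is bound by the head noun immediately before it.
Its filler is the head noun "architect", at word 8.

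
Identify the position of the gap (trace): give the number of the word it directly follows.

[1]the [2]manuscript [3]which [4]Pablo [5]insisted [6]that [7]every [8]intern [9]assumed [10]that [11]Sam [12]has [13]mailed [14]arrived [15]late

13

The displaced element is "the manuscript" (word 2).
It is linked across 2 clause boundaries (that → that).
It functions as the direct object of "mailed", so the gap sits immediately after word 13 ("mailed").
Base order: Pablo insisted that every intern assumed that Sam has mailed the manuscript.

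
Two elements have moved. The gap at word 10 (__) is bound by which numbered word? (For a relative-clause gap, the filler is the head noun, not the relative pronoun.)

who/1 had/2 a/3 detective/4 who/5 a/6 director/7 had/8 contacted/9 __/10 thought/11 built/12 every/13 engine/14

The marked gap is inside the relative clause, the direct object of "contacted".
Its filler is the head noun "detective" (via "who"), at word 4.
(The other dependency links word 1 to a gap after word 11.)

4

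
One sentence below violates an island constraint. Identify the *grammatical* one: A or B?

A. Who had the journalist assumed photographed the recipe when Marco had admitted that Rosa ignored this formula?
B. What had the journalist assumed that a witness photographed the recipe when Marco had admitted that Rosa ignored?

In B, the wh-phrase is extracted from inside an adjunct island (introduced by "when"), which blocks movement.
In A, the extraction path crosses only that-complement boundaries, which are transparent.
So A is grammatical.

A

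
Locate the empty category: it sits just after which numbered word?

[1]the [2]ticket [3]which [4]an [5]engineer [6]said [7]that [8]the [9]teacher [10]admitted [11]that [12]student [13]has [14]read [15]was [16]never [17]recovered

The displaced element is "the ticket" (word 2).
It is linked across 2 clause boundaries (that → Ø).
It functions as the direct object of "read", so the gap sits immediately after word 14 ("read").
Base order: An engineer said that the teacher admitted that student has read the ticket.

14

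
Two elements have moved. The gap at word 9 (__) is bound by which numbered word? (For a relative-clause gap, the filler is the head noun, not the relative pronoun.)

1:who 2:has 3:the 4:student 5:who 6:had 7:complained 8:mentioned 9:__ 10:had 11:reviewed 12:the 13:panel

The marked gap is the subject of "reviewed".
Its filler is the fronted wh-phrase "who", at word 1.
(The other dependency links word 4 to a gap after word 5.)

1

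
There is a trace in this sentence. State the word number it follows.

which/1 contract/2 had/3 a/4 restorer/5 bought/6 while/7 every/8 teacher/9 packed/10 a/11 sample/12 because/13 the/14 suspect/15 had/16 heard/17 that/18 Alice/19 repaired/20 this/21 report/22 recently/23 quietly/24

The displaced element is "which contract" (word 2).
It functions as the direct object of "bought", so the gap sits immediately after word 6 ("bought").
Base order: A restorer had bought which contract while every teacher packed a sample because the suspect had heard that Alice repaired this report recently quietly.

6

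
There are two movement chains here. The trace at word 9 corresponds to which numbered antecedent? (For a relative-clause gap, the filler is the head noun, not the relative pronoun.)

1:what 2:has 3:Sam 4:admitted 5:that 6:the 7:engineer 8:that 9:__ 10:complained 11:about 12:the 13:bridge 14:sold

The marked gap is inside the relative clause, the subject of "complained".
Its filler is the head noun "engineer" (via "that"), at word 7.
(The other dependency links word 1 to a gap after word 14.)

7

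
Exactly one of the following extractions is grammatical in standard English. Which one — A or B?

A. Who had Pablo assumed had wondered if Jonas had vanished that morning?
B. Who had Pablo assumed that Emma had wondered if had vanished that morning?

In B, the wh-phrase is extracted from inside a wh-island (introduced by "if"), which blocks movement.
In A, the extraction path crosses only that-complement boundaries, which are transparent.
So A is grammatical.

A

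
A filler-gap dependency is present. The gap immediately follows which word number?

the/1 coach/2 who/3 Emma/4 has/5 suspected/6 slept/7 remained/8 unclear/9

The displaced element is "the coach" (word 2).
It is linked across 1 clause boundary (Ø).
It functions as the subject of "slept", so the gap sits immediately after word 6 ("suspected").
Base order: Emma has suspected that the coach slept.

6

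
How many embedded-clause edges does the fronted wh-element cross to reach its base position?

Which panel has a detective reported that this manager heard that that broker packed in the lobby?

2

"which panel" is extracted from the object of "packed".
Boundaries crossed, outermost first: [that], [that] — 2 in total.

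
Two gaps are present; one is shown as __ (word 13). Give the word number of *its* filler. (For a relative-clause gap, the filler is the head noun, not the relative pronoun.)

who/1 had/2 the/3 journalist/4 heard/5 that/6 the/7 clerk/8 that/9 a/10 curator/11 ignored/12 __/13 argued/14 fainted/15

The marked gap is inside the relative clause, the direct object of "ignored".
Its filler is the head noun "clerk" (via "that"), at word 8.
(The other dependency links word 1 to a gap after word 14.)

8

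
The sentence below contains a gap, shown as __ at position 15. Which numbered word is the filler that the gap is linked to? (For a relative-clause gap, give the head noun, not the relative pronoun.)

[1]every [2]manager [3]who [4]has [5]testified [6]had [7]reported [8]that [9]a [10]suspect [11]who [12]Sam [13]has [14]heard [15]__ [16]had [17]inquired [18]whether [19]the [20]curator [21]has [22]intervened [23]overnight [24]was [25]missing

10

The gap at 15 is the subject of "inquired", inside a relative clause.
The relative pronoun is "who" (word 11); it is bound by the head noun immediately before it.
Its filler is the head noun "suspect", at word 10.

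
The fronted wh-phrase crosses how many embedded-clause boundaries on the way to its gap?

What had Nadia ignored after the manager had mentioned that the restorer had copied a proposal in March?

"what" originates inside the matrix clause — no clause boundary is crossed.

0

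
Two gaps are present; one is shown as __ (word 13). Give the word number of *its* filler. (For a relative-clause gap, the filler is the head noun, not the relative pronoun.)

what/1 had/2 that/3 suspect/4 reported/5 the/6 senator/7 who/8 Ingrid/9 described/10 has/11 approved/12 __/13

1

The marked gap is the direct object of "approved".
Its filler is the fronted wh-phrase "what", at word 1.
(The other dependency links word 7 to a gap after word 10.)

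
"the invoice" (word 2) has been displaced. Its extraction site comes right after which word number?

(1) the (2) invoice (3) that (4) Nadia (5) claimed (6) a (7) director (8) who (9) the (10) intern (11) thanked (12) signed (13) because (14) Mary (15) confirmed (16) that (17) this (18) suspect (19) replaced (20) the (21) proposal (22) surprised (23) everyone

The displaced element is "the invoice" (word 2).
It is linked across 1 clause boundary (Ø).
It functions as the direct object of "signed", so the gap sits immediately after word 12 ("signed").
Base order: Nadia claimed a director who the intern thanked signed the invoice because Mary confirmed that this suspect replaced the proposal.

12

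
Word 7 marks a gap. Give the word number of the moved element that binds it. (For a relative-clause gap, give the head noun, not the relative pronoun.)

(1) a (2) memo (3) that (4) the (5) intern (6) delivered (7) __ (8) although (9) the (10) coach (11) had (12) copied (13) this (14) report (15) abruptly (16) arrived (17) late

The gap at 7 is the object of "delivered", inside a relative clause.
The relative pronoun is "that" (word 3); it is bound by the head noun immediately before it.
Its filler is the head noun "memo", at word 2.

2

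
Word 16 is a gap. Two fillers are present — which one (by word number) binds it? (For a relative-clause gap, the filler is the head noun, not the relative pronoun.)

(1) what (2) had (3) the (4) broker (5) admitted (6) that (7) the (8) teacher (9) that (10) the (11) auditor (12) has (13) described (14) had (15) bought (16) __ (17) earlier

The marked gap is the direct object of "bought".
Its filler is the fronted wh-phrase "what", at word 1.
(The other dependency links word 8 to a gap after word 13.)

1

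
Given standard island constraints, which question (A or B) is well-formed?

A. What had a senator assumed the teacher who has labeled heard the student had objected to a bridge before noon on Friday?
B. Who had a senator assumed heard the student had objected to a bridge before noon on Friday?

B

In A, the wh-phrase is extracted from inside a complex-NP island (relative clause) (introduced by "who"), which blocks movement.
In B, the extraction path crosses only that-complement boundaries, which are transparent.
So B is grammatical.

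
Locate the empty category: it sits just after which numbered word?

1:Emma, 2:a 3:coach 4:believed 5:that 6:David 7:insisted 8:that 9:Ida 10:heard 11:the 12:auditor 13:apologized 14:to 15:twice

The displaced element is "Emma" (word 1).
It is linked across 3 clause boundaries (that → that → Ø).
It functions as the object of the preposition "to" of "apologized", so the gap sits immediately after word 14 ("to").
Base order: A coach believed that David insisted that Ida heard the auditor apologized to Emma twice.

14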